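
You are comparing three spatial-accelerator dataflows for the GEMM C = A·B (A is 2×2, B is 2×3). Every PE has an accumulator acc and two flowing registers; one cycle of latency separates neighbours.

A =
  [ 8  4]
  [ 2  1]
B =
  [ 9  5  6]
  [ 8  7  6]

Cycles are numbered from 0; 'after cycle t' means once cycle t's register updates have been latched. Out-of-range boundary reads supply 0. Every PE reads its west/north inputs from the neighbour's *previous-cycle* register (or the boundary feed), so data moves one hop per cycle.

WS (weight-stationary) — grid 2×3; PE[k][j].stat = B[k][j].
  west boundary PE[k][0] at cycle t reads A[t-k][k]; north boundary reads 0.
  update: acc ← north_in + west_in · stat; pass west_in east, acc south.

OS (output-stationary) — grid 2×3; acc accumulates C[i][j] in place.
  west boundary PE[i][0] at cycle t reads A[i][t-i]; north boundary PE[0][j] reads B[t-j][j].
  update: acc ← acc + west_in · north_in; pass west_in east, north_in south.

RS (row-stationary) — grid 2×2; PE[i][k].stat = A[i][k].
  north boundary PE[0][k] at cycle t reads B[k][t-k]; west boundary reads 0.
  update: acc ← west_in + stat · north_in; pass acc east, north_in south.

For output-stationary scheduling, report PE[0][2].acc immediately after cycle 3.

PE[0][2].acc = 72

OS 2×3: PE[0][2] cycle-by-cycle (with neighbour feeds):
  @0  [0,1]  acc 0  |  →0  ↓0
  @0  [0,2]  acc 0  |  →0  ↓0
  @1  [0,1]  acc 40  |  →8  ↓5
  @1  [0,2]  acc 0  |  →0  ↓0
  @2  [0,1]  acc 68  |  →4  ↓7
  @2  [0,2]  acc 48  |  →8  ↓6
  @3  [0,1]  acc 68  |  →0  ↓0
  @3  [0,2]  acc 72  |  →4  ↓6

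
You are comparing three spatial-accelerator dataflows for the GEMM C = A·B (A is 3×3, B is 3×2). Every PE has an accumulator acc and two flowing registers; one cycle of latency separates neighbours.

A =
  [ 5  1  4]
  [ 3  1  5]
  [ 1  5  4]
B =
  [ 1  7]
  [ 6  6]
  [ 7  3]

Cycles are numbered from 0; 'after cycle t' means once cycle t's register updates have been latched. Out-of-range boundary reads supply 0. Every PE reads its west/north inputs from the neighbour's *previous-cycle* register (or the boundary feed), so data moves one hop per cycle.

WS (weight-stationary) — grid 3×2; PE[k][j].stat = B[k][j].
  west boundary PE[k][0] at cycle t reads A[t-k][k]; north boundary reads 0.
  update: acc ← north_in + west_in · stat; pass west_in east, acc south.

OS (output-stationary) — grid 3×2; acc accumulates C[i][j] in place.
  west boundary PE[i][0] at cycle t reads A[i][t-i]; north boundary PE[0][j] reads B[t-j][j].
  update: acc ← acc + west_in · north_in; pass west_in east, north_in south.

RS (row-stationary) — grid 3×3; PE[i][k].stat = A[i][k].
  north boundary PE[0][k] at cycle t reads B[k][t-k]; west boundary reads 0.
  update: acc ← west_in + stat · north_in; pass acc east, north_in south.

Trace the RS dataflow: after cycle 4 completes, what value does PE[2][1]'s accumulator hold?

PE[2][1].acc = 37

Tracing RS — 3×3 array, target PE[2][1]:
  t=0 PE[1][1]: acc=0 h=0 v=0
  t=0 PE[2][0]: acc=0 h=0 v=0
  t=0 PE[2][1]: acc=0 h=0 v=0
  t=1 PE[1][1]: acc=0 h=0 v=0
  t=1 PE[2][0]: acc=0 h=0 v=0
  t=1 PE[2][1]: acc=0 h=0 v=0
  t=2 PE[1][1]: acc=9 h=9 v=6
  t=2 PE[2][0]: acc=1 h=1 v=1
  t=2 PE[2][1]: acc=0 h=0 v=0
  t=3 PE[1][1]: acc=27 h=27 v=6
  t=3 PE[2][0]: acc=7 h=7 v=7
  t=3 PE[2][1]: acc=31 h=31 v=6
  t=4 PE[1][1]: acc=0 h=0 v=0
  t=4 PE[2][0]: acc=0 h=0 v=0
  t=4 PE[2][1]: acc=37 h=37 v=6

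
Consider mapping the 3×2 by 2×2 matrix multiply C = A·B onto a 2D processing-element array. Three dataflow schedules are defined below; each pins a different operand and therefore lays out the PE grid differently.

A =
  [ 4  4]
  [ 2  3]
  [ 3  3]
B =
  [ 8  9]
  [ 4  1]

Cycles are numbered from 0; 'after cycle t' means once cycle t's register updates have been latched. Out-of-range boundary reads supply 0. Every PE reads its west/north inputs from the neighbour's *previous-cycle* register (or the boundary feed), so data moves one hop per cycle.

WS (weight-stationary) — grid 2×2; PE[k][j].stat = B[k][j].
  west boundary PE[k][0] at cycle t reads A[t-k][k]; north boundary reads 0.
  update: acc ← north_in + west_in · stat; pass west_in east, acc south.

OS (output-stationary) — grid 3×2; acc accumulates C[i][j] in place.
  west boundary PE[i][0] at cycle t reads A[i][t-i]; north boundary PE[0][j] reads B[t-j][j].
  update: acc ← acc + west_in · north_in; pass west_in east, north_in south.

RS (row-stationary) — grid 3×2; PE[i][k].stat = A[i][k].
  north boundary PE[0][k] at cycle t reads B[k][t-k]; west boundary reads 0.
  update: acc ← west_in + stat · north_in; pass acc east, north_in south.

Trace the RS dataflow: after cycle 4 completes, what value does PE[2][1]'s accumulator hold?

Tracing RS — 3×2 array, target PE[2][1]:
  @0  [1,1]  acc 0  |  →0  ↓0
  @0  [2,0]  acc 0  |  →0  ↓0
  @0  [2,1]  acc 0  |  →0  ↓0
  @1  [1,1]  acc 0  |  →0  ↓0
  @1  [2,0]  acc 0  |  →0  ↓0
  @1  [2,1]  acc 0  |  →0  ↓0
  @2  [1,1]  acc 28  |  →28  ↓4
  @2  [2,0]  acc 24  |  →24  ↓8
  @2  [2,1]  acc 0  |  →0  ↓0
  @3  [1,1]  acc 21  |  →21  ↓1
  @3  [2,0]  acc 27  |  →27  ↓9
  @3  [2,1]  acc 36  |  →36  ↓4
  @4  [1,1]  acc 0  |  →0  ↓0
  @4  [2,0]  acc 0  |  →0  ↓0
  @4  [2,1]  acc 30  |  →30  ↓1

PE[2][1].acc = 30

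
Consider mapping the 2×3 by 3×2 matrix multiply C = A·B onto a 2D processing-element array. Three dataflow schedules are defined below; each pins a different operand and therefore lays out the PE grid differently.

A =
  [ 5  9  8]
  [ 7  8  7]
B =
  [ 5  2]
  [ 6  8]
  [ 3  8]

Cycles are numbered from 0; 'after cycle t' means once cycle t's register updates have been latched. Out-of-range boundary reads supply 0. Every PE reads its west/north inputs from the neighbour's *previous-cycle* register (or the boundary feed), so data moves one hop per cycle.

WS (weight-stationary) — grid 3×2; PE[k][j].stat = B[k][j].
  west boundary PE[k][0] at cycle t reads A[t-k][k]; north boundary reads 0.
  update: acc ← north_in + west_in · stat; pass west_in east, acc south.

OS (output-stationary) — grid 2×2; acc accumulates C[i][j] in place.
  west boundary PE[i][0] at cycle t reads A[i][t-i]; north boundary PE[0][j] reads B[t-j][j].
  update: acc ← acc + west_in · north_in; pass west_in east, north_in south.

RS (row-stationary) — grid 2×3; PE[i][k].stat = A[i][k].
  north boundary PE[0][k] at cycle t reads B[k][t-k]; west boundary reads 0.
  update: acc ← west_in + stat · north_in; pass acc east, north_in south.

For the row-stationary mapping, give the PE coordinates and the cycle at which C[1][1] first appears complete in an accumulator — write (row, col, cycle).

Under RS, C[1][1] lands at PE[1][2]:
  after 0 — PE[1][2] acc=0, pass-E 0, pass-S 0
  after 1 — PE[1][2] acc=0, pass-E 0, pass-S 0
  after 2 — PE[1][2] acc=0, pass-E 0, pass-S 0
  after 3 — PE[1][2] acc=104, pass-E 104, pass-S 3
  after 4 — PE[1][2] acc=134, pass-E 134, pass-S 8

(row, col, cycle) = (1, 2, 4)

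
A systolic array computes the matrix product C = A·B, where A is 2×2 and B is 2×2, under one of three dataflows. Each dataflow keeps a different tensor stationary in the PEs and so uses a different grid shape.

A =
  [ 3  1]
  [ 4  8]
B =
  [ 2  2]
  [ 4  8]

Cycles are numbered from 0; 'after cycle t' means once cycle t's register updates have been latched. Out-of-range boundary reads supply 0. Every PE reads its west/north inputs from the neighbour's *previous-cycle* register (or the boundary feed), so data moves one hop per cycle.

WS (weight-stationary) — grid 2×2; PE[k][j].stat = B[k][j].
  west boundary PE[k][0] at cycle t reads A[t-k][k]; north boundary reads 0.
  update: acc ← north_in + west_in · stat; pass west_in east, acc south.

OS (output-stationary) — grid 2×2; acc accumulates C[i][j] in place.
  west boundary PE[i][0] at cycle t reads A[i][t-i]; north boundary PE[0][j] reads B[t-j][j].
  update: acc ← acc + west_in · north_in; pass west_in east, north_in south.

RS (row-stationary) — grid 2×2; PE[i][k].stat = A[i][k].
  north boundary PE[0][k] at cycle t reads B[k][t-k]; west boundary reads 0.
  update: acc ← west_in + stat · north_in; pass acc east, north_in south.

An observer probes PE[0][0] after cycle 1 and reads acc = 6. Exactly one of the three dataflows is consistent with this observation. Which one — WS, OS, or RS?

dataflow = RS

Under WS (2×2), PE[0][0]:
  after 0 — PE[0][0] acc=6, pass-E 3, pass-S 6
  after 1 — PE[0][0] acc=8, pass-E 4, pass-S 8
Under OS (2×2), PE[0][0]:
  after 0 — PE[0][0] acc=6, pass-E 3, pass-S 2
  after 1 — PE[0][0] acc=10, pass-E 1, pass-S 4
Under RS (2×2), PE[0][0]:
  after 0 — PE[0][0] acc=6, pass-E 6, pass-S 2
  after 1 — PE[0][0] acc=6, pass-E 6, pass-S 2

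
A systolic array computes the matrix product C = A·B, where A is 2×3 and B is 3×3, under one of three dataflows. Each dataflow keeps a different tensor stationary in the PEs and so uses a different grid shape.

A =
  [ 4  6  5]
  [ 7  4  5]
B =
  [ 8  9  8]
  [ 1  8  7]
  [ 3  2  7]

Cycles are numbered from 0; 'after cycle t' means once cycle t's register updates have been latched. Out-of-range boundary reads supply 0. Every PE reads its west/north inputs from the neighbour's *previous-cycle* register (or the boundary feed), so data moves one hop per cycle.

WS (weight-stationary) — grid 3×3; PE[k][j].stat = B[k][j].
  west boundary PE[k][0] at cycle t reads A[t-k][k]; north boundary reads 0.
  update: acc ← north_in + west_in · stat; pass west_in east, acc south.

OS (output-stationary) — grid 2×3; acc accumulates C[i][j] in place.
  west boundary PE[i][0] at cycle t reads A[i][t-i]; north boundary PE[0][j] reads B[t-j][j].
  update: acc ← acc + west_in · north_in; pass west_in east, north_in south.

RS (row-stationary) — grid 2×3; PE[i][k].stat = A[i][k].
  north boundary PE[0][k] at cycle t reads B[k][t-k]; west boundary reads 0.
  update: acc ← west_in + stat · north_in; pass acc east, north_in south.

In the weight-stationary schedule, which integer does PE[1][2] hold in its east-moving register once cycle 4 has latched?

WS 3×3: PE[1][2] cycle-by-cycle (with neighbour feeds):
  step 0 · PE0,2: acc=0; fwd→0 fwd↓0
  step 0 · PE1,1: acc=0; fwd→0 fwd↓0
  step 0 · PE1,2: acc=0; fwd→0 fwd↓0
  step 1 · PE0,2: acc=0; fwd→0 fwd↓0
  step 1 · PE1,1: acc=0; fwd→0 fwd↓0
  step 1 · PE1,2: acc=0; fwd→0 fwd↓0
  step 2 · PE0,2: acc=32; fwd→4 fwd↓32
  step 2 · PE1,1: acc=84; fwd→6 fwd↓84
  step 2 · PE1,2: acc=0; fwd→0 fwd↓0
  step 3 · PE0,2: acc=56; fwd→7 fwd↓56
  step 3 · PE1,1: acc=95; fwd→4 fwd↓95
  step 3 · PE1,2: acc=74; fwd→6 fwd↓74
  step 4 · PE0,2: acc=0; fwd→0 fwd↓0
  step 4 · PE1,1: acc=0; fwd→0 fwd↓0
  step 4 · PE1,2: acc=84; fwd→4 fwd↓84

register = 4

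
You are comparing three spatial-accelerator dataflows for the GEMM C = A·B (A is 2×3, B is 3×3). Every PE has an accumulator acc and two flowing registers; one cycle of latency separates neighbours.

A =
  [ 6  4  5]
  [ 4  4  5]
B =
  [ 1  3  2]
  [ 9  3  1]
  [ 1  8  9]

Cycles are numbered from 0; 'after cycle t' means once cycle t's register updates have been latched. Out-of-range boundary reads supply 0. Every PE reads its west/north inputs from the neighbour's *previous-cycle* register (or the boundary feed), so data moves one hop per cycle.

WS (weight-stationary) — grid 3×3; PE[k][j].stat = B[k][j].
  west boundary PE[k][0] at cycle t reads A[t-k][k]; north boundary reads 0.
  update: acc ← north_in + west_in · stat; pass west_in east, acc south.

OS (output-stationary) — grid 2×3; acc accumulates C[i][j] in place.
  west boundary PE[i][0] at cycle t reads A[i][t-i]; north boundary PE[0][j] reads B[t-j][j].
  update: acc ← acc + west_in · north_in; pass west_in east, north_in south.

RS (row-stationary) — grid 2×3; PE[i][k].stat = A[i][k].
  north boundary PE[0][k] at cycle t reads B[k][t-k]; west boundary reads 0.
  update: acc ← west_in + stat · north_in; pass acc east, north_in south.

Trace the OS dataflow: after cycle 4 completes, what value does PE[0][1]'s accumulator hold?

OS on a 2×3 grid — tracing PE[0][1] and its feeders:
  t=0 PE[0][0]: acc=6 h=6 v=1
  t=0 PE[0][1]: acc=0 h=0 v=0
  t=1 PE[0][0]: acc=42 h=4 v=9
  t=1 PE[0][1]: acc=18 h=6 v=3
  t=2 PE[0][0]: acc=47 h=5 v=1
  t=2 PE[0][1]: acc=30 h=4 v=3
  t=3 PE[0][0]: acc=47 h=0 v=0
  t=3 PE[0][1]: acc=70 h=5 v=8
  t=4 PE[0][0]: acc=47 h=0 v=0
  t=4 PE[0][1]: acc=70 h=0 v=0

PE[0][1].acc = 70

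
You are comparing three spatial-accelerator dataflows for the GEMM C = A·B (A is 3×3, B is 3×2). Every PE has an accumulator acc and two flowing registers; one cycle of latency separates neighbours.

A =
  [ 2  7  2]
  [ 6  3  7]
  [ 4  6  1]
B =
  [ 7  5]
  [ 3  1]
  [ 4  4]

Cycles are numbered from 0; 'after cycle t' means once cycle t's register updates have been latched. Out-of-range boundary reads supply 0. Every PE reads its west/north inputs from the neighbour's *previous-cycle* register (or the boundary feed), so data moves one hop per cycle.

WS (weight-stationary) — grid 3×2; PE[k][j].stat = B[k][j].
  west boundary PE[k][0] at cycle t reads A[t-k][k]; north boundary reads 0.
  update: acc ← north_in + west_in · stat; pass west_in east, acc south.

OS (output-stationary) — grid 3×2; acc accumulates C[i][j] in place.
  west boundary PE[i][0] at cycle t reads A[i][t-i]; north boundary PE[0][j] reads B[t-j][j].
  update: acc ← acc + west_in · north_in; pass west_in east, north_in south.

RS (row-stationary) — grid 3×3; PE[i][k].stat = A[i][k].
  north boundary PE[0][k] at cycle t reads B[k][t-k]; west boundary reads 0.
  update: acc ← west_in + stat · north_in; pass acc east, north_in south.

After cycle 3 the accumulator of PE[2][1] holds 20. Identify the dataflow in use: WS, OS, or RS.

— WS: 3×2; PE[2][1] trace:
  step 0 · PE2,1: acc=0; fwd→0 fwd↓0
  step 1 · PE2,1: acc=0; fwd→0 fwd↓0
  step 2 · PE2,1: acc=0; fwd→0 fwd↓0
  step 3 · PE2,1: acc=25; fwd→2 fwd↓25
— OS: 3×2; PE[2][1] trace:
  step 0 · PE2,1: acc=0; fwd→0 fwd↓0
  step 1 · PE2,1: acc=0; fwd→0 fwd↓0
  step 2 · PE2,1: acc=0; fwd→0 fwd↓0
  step 3 · PE2,1: acc=20; fwd→4 fwd↓5
— RS: 3×3; PE[2][1] trace:
  step 0 · PE2,1: acc=0; fwd→0 fwd↓0
  step 1 · PE2,1: acc=0; fwd→0 fwd↓0
  step 2 · PE2,1: acc=0; fwd→0 fwd↓0
  step 3 · PE2,1: acc=46; fwd→46 fwd↓3

dataflow = OS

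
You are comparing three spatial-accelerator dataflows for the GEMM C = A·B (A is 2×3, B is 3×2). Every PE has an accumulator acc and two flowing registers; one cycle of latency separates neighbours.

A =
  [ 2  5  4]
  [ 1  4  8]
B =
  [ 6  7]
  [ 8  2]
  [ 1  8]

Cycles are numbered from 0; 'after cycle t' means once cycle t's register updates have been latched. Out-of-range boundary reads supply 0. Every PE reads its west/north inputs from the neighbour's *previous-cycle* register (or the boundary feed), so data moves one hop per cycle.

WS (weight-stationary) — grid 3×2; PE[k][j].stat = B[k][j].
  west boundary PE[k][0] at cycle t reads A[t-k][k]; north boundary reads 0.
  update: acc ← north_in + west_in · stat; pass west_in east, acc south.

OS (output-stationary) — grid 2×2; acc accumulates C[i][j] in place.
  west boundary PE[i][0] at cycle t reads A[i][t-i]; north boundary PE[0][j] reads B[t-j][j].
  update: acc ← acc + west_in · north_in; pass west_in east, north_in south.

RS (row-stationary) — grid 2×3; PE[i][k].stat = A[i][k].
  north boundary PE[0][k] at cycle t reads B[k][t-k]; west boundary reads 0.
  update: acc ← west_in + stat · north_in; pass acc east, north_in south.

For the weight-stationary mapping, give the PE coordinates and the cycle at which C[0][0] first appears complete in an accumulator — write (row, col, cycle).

WS: C[0][0] accumulates in PE[2][0]:
  0: (2,0).acc=0  regs=<0,0>
  1: (2,0).acc=0  regs=<0,0>
  2: (2,0).acc=56  regs=<4,56>

(row, col, cycle) = (2, 0, 2)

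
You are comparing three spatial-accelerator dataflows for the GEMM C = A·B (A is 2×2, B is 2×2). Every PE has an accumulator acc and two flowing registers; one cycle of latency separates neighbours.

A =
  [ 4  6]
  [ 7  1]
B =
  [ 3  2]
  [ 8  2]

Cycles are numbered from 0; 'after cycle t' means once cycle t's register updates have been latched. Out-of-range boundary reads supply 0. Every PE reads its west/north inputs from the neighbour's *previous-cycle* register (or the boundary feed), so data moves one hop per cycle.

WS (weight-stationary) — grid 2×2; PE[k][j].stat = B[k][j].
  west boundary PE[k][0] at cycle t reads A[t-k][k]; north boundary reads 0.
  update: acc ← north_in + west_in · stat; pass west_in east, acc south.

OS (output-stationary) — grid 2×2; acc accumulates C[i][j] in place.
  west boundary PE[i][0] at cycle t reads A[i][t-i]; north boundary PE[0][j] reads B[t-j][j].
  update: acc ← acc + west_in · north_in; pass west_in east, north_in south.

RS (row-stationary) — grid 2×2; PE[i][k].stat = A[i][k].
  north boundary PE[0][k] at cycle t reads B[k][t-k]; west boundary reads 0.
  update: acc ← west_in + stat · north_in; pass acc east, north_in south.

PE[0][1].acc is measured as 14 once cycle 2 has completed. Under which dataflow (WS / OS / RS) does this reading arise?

WS [2×2] PE[0][1] across cycles:
  0: (0,1).acc=0  regs=<0,0>
  1: (0,1).acc=8  regs=<4,8>
  2: (0,1).acc=14  regs=<7,14>
OS [2×2] PE[0][1] across cycles:
  0: (0,1).acc=0  regs=<0,0>
  1: (0,1).acc=8  regs=<4,2>
  2: (0,1).acc=20  regs=<6,2>
RS [2×2] PE[0][1] across cycles:
  0: (0,1).acc=0  regs=<0,0>
  1: (0,1).acc=60  regs=<60,8>
  2: (0,1).acc=20  regs=<20,2>

dataflow = WS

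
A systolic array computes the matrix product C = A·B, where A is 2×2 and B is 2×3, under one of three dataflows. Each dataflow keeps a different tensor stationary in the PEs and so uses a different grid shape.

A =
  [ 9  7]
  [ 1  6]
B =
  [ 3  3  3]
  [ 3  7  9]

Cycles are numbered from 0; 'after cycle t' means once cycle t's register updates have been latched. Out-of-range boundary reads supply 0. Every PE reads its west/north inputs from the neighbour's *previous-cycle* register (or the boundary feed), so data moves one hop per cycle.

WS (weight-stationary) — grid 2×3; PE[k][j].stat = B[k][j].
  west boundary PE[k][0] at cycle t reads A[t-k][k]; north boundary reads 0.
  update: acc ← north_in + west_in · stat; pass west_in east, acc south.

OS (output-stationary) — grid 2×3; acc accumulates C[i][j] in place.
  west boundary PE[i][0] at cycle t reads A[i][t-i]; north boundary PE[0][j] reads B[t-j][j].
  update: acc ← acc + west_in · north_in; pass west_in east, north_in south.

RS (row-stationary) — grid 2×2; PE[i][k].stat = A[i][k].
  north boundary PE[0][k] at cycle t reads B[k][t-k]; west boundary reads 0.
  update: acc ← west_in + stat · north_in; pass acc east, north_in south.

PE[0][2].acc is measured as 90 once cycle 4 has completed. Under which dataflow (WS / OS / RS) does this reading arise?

dataflow = OS

WS [2×3] PE[0][2] across cycles:
  c0 r0c2: 0 / 0 / 0
  c1 r0c2: 0 / 0 / 0
  c2 r0c2: 27 / 9 / 27
  c3 r0c2: 3 / 1 / 3
  c4 r0c2: 0 / 0 / 0
OS [2×3] PE[0][2] across cycles:
  c0 r0c2: 0 / 0 / 0
  c1 r0c2: 0 / 0 / 0
  c2 r0c2: 27 / 9 / 3
  c3 r0c2: 90 / 7 / 9
  c4 r0c2: 90 / 0 / 0
RS (2×2): PE[0][2] does not exist.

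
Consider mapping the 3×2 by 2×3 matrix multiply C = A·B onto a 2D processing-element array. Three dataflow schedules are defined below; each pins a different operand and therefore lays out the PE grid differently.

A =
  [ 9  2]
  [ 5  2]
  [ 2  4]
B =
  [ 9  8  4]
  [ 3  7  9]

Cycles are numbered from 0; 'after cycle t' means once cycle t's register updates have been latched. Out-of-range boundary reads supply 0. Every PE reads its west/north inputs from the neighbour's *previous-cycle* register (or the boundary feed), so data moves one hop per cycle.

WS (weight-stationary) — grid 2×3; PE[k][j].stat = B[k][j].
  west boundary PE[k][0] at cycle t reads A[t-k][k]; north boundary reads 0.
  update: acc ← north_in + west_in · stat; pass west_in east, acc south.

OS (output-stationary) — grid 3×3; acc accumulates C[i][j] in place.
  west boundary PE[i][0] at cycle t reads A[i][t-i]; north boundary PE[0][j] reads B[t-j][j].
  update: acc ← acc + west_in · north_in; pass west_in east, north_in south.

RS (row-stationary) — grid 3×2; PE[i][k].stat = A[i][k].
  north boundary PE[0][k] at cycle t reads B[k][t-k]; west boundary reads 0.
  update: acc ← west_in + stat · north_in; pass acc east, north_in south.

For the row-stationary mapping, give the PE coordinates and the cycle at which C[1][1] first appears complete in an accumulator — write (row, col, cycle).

RS — PE[1][1] is where C[1][1] collects:
  @0  [1,1]  acc 0  |  →0  ↓0
  @1  [1,1]  acc 0  |  →0  ↓0
  @2  [1,1]  acc 51  |  →51  ↓3
  @3  [1,1]  acc 54  |  →54  ↓7

(row, col, cycle) = (1, 1, 3)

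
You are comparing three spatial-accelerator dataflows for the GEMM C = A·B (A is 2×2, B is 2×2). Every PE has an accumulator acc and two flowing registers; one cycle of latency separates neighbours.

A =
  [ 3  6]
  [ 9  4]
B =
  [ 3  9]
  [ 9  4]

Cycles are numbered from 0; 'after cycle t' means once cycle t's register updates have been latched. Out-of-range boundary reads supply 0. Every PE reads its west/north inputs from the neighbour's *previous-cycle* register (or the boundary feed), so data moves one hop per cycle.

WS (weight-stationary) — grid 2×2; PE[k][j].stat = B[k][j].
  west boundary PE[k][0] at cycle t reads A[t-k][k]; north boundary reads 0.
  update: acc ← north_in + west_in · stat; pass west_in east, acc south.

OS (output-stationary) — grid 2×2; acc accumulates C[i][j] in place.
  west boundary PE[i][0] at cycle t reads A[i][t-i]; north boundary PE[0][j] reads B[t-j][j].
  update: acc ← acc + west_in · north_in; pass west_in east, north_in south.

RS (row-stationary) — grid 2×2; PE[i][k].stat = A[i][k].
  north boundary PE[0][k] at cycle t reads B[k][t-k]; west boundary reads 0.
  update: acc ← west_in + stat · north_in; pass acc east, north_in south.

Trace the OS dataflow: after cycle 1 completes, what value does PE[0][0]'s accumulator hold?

PE[0][0].acc = 63

OS 2×2: PE[0][0] cycle-by-cycle (with neighbour feeds):
  @0  [0,0]  acc 9  |  →3  ↓3
  @1  [0,0]  acc 63  |  →6  ↓9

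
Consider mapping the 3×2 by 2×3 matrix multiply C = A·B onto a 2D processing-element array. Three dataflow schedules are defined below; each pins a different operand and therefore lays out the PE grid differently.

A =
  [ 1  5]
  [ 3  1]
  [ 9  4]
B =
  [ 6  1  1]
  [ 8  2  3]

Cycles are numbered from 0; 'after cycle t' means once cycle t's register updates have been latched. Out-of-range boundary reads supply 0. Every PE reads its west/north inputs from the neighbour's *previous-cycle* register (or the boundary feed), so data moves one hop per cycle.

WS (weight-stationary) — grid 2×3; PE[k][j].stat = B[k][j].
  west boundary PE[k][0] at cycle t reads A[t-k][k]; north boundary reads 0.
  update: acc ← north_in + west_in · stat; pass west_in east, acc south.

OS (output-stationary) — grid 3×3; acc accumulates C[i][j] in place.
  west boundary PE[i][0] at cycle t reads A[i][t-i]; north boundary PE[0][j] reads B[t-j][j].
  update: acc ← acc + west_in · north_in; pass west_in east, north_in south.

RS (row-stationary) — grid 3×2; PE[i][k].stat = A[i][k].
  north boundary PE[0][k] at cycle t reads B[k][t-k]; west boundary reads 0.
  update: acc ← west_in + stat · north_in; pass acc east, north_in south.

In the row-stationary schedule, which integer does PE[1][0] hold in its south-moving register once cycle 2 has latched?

register = 1

RS (3×2). Following PE[1][0] plus its west/north inputs:
  t=0 PE[0][0]: acc=6 h=6 v=6
  t=0 PE[1][0]: acc=0 h=0 v=0
  t=1 PE[0][0]: acc=1 h=1 v=1
  t=1 PE[1][0]: acc=18 h=18 v=6
  t=2 PE[0][0]: acc=1 h=1 v=1
  t=2 PE[1][0]: acc=3 h=3 v=1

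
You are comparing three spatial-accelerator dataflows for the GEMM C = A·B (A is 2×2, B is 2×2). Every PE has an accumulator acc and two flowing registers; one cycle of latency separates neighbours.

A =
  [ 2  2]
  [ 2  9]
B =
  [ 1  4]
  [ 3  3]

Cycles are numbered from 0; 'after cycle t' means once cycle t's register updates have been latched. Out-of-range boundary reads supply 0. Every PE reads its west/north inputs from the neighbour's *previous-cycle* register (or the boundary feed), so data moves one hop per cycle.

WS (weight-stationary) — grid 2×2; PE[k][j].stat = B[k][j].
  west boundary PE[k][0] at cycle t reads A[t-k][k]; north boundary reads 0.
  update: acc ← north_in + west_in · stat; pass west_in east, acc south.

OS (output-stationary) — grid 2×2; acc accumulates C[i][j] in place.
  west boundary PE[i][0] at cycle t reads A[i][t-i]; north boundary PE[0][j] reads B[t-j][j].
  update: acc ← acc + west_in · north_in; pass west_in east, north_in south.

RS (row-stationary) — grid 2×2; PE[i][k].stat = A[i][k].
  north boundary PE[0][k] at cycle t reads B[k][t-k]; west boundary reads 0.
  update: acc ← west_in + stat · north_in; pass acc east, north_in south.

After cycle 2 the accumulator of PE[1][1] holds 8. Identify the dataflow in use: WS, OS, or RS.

WS (2×2 grid), PE[1][1]:
  [0] (1,1) acc=0 (h:0 v:0)
  [1] (1,1) acc=0 (h:0 v:0)
  [2] (1,1) acc=14 (h:2 v:14)
OS (2×2 grid), PE[1][1]:
  [0] (1,1) acc=0 (h:0 v:0)
  [1] (1,1) acc=0 (h:0 v:0)
  [2] (1,1) acc=8 (h:2 v:4)
RS (2×2 grid), PE[1][1]:
  [0] (1,1) acc=0 (h:0 v:0)
  [1] (1,1) acc=0 (h:0 v:0)
  [2] (1,1) acc=29 (h:29 v:3)

dataflow = OS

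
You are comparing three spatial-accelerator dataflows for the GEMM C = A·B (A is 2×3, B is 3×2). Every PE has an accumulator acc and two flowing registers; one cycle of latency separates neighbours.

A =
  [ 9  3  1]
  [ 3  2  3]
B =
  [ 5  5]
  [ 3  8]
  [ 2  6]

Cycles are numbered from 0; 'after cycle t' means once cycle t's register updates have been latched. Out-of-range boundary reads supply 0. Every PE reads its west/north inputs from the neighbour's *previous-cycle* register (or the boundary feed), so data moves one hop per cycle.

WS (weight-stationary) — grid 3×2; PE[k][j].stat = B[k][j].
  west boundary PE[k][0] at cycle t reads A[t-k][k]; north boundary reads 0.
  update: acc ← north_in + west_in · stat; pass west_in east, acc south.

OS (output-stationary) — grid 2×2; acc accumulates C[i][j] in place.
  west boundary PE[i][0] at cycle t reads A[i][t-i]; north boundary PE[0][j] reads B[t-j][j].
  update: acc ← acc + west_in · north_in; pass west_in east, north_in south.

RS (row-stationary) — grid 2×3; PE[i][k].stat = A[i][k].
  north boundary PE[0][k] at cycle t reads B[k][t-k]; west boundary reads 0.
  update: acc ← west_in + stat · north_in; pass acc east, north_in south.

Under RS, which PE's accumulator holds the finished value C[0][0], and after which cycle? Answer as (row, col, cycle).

Under RS, C[0][0] lands at PE[0][2]:
  [0] (0,2) acc=0 (h:0 v:0)
  [1] (0,2) acc=0 (h:0 v:0)
  [2] (0,2) acc=56 (h:56 v:2)

(row, col, cycle) = (0, 2, 2)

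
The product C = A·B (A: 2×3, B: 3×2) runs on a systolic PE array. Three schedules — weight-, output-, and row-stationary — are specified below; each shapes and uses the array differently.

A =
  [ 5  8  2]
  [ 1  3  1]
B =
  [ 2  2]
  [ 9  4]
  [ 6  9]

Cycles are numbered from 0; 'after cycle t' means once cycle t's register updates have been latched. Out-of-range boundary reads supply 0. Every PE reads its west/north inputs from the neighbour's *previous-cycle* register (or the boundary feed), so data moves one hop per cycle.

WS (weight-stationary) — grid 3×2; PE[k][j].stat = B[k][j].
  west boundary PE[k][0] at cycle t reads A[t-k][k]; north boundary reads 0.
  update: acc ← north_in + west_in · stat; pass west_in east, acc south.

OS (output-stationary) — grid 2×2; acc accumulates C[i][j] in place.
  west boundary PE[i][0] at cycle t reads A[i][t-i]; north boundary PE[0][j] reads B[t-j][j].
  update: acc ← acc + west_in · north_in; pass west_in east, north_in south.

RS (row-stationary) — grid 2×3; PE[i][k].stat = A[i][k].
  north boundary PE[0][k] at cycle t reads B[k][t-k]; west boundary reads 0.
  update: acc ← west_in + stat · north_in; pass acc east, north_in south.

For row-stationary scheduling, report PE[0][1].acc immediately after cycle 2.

PE[0][1].acc = 42

Tracing RS — 2×3 array, target PE[0][1]:
  step 0 · PE0,0: acc=10; fwd→10 fwd↓2
  step 0 · PE0,1: acc=0; fwd→0 fwd↓0
  step 1 · PE0,0: acc=10; fwd→10 fwd↓2
  step 1 · PE0,1: acc=82; fwd→82 fwd↓9
  step 2 · PE0,0: acc=0; fwd→0 fwd↓0
  step 2 · PE0,1: acc=42; fwd→42 fwd↓4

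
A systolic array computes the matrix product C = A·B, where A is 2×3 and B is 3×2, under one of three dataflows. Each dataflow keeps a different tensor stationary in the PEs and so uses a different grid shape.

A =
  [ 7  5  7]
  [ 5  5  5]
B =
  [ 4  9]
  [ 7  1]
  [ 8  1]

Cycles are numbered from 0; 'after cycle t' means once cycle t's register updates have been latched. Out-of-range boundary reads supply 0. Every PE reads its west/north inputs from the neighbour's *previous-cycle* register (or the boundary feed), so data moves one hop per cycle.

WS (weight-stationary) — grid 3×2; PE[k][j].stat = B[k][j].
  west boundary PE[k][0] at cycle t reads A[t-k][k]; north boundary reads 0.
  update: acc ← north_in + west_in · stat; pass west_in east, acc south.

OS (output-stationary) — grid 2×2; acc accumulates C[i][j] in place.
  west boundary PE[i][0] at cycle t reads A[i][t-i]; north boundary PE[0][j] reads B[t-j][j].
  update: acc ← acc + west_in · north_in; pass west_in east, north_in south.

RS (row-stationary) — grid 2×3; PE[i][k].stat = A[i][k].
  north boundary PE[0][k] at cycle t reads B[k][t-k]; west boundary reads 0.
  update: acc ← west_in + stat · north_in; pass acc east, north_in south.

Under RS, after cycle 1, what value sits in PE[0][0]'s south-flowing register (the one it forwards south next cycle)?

Tracing RS — 2×3 array, target PE[0][0]:
  after 0 — PE[0][0] acc=28, pass-E 28, pass-S 4
  after 1 — PE[0][0] acc=63, pass-E 63, pass-S 9

register = 9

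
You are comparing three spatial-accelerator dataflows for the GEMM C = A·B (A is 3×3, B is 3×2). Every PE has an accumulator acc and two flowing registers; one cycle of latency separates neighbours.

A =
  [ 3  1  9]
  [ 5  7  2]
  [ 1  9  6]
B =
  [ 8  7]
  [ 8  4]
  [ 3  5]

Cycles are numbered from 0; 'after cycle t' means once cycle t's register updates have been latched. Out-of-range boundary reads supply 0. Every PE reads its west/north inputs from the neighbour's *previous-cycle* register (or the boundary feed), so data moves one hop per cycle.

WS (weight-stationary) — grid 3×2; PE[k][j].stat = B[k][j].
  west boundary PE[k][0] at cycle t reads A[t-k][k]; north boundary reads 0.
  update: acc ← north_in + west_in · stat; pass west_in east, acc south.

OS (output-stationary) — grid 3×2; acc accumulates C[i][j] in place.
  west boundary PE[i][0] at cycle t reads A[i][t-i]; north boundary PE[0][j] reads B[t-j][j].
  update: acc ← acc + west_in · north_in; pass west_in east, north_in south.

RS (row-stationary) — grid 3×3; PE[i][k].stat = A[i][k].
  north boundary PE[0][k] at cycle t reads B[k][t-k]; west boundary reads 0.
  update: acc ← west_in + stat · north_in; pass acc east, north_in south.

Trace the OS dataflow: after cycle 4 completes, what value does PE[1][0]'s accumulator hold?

OS on a 3×2 grid — tracing PE[1][0] and its feeders:
  t=0 PE[0][0]: acc=24 h=3 v=8
  t=0 PE[1][0]: acc=0 h=0 v=0
  t=1 PE[0][0]: acc=32 h=1 v=8
  t=1 PE[1][0]: acc=40 h=5 v=8
  t=2 PE[0][0]: acc=59 h=9 v=3
  t=2 PE[1][0]: acc=96 h=7 v=8
  t=3 PE[0][0]: acc=59 h=0 v=0
  t=3 PE[1][0]: acc=102 h=2 v=3
  t=4 PE[0][0]: acc=59 h=0 v=0
  t=4 PE[1][0]: acc=102 h=0 v=0

PE[1][0].acc = 102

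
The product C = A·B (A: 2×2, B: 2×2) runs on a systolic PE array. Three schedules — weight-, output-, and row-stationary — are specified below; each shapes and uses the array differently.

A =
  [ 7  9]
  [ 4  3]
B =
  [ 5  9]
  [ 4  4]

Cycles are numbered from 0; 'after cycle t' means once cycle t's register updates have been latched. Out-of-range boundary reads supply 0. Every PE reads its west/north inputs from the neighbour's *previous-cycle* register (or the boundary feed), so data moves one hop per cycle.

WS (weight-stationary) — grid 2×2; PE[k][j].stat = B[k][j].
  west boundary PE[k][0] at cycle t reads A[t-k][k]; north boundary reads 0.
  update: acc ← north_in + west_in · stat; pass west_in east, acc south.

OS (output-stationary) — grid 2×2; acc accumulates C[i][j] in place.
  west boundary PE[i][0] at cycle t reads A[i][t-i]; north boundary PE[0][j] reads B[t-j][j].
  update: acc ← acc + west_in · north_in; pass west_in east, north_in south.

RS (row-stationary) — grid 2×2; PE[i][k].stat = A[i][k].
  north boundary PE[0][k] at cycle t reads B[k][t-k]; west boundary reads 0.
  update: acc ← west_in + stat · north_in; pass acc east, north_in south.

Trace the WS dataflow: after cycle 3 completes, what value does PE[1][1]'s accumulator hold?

PE[1][1].acc = 48

WS 2×2: PE[1][1] cycle-by-cycle (with neighbour feeds):
  0: (0,1).acc=0  regs=<0,0>
  0: (1,0).acc=0  regs=<0,0>
  0: (1,1).acc=0  regs=<0,0>
  1: (0,1).acc=63  regs=<7,63>
  1: (1,0).acc=71  regs=<9,71>
  1: (1,1).acc=0  regs=<0,0>
  2: (0,1).acc=36  regs=<4,36>
  2: (1,0).acc=32  regs=<3,32>
  2: (1,1).acc=99  regs=<9,99>
  3: (0,1).acc=0  regs=<0,0>
  3: (1,0).acc=0  regs=<0,0>
  3: (1,1).acc=48  regs=<3,48>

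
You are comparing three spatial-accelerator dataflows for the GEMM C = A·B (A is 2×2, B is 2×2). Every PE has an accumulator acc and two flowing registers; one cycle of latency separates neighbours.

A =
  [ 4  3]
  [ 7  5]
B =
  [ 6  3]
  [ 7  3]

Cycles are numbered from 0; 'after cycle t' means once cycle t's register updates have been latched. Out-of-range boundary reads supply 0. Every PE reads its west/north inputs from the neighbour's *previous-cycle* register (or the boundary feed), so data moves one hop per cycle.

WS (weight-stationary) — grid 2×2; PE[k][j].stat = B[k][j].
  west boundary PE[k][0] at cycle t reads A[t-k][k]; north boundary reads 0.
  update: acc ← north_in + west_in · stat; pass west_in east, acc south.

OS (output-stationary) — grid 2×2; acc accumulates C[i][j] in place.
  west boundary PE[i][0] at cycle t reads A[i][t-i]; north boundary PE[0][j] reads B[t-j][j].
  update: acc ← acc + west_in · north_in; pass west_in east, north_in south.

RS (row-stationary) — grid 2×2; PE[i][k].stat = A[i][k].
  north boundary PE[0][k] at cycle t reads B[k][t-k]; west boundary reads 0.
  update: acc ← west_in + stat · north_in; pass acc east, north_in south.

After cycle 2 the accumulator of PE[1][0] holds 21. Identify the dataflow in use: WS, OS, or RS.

dataflow = RS

Under WS (2×2), PE[1][0]:
  c0 r1c0: 0 / 0 / 0
  c1 r1c0: 45 / 3 / 45
  c2 r1c0: 77 / 5 / 77
Under OS (2×2), PE[1][0]:
  c0 r1c0: 0 / 0 / 0
  c1 r1c0: 42 / 7 / 6
  c2 r1c0: 77 / 5 / 7
Under RS (2×2), PE[1][0]:
  c0 r1c0: 0 / 0 / 0
  c1 r1c0: 42 / 42 / 6
  c2 r1c0: 21 / 21 / 3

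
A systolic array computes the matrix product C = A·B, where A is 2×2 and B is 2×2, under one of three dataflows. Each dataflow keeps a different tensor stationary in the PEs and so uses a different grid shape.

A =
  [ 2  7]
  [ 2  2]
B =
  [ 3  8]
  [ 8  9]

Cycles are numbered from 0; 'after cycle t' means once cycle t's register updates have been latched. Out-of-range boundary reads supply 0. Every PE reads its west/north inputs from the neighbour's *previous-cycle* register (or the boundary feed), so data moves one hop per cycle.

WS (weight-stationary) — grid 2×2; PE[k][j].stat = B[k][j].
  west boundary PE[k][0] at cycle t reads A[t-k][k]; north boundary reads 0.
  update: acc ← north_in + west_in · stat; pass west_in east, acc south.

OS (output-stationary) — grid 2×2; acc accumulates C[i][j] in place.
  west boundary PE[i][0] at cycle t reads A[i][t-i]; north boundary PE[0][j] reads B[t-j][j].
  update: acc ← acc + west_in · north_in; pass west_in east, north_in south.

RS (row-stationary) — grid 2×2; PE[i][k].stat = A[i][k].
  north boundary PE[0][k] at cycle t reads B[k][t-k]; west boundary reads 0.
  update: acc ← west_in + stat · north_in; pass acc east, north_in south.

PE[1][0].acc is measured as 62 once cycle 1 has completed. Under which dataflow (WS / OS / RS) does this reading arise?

dataflow = WS

WS (2×2 grid), PE[1][0]:
  @0  [1,0]  acc 0  |  →0  ↓0
  @1  [1,0]  acc 62  |  →7  ↓62
OS (2×2 grid), PE[1][0]:
  @0  [1,0]  acc 0  |  →0  ↓0
  @1  [1,0]  acc 6  |  →2  ↓3
RS (2×2 grid), PE[1][0]:
  @0  [1,0]  acc 0  |  →0  ↓0
  @1  [1,0]  acc 6  |  →6  ↓3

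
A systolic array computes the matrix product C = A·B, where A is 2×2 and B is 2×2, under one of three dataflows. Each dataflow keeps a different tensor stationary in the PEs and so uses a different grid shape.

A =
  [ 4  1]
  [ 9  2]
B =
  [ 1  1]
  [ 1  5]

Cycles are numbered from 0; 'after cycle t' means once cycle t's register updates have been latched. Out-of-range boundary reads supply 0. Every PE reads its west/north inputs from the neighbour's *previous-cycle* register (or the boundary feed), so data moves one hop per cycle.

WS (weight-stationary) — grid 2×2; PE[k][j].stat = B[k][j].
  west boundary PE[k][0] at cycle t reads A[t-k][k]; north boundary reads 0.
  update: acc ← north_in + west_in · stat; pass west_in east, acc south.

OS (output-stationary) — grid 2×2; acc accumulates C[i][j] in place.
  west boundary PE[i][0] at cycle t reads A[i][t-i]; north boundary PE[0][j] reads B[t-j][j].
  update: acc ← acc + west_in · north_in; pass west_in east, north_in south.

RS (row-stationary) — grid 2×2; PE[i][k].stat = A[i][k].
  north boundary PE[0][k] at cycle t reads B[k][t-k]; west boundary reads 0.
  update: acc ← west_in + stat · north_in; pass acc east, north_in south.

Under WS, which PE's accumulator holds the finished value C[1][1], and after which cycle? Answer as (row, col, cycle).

WS — PE[1][1] is where C[1][1] collects:
  t=0 PE[1][1]: acc=0 h=0 v=0
  t=1 PE[1][1]: acc=0 h=0 v=0
  t=2 PE[1][1]: acc=9 h=1 v=9
  t=3 PE[1][1]: acc=19 h=2 v=19

(row, col, cycle) = (1, 1, 3)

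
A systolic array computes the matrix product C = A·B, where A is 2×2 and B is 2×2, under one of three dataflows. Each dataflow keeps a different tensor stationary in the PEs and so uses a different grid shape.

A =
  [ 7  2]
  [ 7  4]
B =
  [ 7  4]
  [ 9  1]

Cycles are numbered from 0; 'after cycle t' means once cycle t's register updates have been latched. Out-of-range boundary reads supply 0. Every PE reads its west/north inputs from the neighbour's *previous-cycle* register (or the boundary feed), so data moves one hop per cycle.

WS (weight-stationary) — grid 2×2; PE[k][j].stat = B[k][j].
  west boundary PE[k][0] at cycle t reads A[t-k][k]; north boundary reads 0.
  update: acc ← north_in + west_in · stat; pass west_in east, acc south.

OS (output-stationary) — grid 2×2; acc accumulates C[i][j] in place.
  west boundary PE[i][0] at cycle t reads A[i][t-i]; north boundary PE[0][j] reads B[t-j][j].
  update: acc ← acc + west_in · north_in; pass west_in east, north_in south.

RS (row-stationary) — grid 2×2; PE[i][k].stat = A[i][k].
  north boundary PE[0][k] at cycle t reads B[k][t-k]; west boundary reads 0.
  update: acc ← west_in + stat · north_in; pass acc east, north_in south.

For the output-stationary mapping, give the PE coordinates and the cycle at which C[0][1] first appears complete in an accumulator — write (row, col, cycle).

OS — PE[0][1] is where C[0][1] collects:
  @0  [0,1]  acc 0  |  →0  ↓0
  @1  [0,1]  acc 28  |  →7  ↓4
  @2  [0,1]  acc 30  |  →2  ↓1

(row, col, cycle) = (0, 1, 2)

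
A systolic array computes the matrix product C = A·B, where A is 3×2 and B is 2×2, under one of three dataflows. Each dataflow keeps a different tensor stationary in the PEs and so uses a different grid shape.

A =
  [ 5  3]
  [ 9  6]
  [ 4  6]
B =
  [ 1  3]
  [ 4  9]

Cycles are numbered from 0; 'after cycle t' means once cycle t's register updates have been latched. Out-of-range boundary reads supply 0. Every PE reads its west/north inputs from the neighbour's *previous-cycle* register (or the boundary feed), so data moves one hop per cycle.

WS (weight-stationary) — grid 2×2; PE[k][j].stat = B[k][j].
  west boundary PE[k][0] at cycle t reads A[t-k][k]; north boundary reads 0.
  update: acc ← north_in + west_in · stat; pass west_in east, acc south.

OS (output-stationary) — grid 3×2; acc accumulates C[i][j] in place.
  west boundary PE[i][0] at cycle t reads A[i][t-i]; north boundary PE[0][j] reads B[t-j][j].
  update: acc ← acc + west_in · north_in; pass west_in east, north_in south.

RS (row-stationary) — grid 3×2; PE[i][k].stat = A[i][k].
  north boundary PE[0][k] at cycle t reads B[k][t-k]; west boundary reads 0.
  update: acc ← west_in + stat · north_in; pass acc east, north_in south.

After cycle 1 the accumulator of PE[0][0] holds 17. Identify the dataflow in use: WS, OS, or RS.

dataflow = OS

Under WS (2×2), PE[0][0]:
  t=0 PE[0][0]: acc=5 h=5 v=5
  t=1 PE[0][0]: acc=9 h=9 v=9
Under OS (3×2), PE[0][0]:
  t=0 PE[0][0]: acc=5 h=5 v=1
  t=1 PE[0][0]: acc=17 h=3 v=4
Under RS (3×2), PE[0][0]:
  t=0 PE[0][0]: acc=5 h=5 v=1
  t=1 PE[0][0]: acc=15 h=15 v=3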